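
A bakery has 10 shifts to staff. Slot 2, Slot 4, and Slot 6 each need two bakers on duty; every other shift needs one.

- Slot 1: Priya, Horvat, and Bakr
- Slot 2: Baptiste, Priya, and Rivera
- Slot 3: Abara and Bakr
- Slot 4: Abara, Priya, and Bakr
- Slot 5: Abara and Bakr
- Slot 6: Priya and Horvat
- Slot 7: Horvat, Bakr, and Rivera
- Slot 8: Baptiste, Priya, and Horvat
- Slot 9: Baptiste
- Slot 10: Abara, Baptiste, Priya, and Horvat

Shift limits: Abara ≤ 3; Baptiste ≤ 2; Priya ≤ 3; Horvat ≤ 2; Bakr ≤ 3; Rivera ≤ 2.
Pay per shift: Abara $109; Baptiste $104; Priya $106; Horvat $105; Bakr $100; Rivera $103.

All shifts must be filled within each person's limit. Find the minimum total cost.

$1351

Slot 6 can only be covered by Priya and Horvat, so that assignment is forced.
Slot 9 can only be covered by Baptiste, so that assignment is forced.
Picking the cheapest available baker for each shift independently would cost $1336, but that ignores the shift limits.
An optimal schedule: Slot 1→Bakr, Slot 2→Rivera+Baptiste, Slot 3→Bakr, Slot 4→Priya+Abara, Slot 5→Bakr, Slot 6→Horvat+Priya, Slot 7→Rivera, Slot 8→Horvat, Slot 9→Baptiste, Slot 10→Priya.
Total: 100 + 103 + 104 + 100 + 106 + 109 + 100 + 105 + 106 + 103 + 105 + 104 + 106 = $1351.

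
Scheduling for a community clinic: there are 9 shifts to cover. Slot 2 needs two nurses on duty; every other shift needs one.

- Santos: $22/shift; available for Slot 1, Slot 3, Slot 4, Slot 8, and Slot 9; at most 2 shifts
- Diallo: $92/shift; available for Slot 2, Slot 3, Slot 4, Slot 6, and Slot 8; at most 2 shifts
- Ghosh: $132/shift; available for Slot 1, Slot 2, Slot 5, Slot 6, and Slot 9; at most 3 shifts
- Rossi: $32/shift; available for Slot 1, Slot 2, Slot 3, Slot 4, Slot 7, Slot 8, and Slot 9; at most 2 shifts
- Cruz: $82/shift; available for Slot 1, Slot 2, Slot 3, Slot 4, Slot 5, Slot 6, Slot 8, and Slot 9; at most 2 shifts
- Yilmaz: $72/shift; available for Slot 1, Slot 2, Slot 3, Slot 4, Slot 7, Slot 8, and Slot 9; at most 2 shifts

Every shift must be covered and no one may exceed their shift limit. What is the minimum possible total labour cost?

Picking the cheapest available nurse for each shift independently would cost $410, but that ignores the shift limits.
An optimal schedule: Slot 1→Santos, Slot 2→Yilmaz+Diallo, Slot 3→Santos, Slot 4→Rossi, Slot 5→Cruz, Slot 6→Cruz, Slot 7→Rossi, Slot 8→Diallo, Slot 9→Yilmaz.
Total: 22 + 72 + 92 + 22 + 32 + 82 + 82 + 32 + 92 + 72 = $600.

$600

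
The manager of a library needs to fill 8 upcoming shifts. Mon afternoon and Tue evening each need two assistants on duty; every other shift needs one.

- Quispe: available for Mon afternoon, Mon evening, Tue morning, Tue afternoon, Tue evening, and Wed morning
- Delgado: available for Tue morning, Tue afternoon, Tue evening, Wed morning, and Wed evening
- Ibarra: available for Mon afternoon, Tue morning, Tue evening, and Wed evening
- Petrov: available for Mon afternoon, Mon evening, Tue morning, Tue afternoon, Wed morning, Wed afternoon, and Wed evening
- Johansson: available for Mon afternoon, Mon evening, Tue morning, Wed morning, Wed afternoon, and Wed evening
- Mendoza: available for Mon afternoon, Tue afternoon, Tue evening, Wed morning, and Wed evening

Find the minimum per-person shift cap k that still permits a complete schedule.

2

With 6 assistants and 10 worker-slots to fill, someone must work at least ⌈10/6⌉ = 2 shifts, so k ≥ 2.
k = 2 works: Mon afternoon→Petrov+Johansson, Mon evening→Quispe, Tue morning→Delgado, Tue afternoon→Quispe, Tue evening→Ibarra+Mendoza, Wed morning→Delgado, Wed afternoon→Petrov, Wed evening→Ibarra.
Loads: Quispe 2, Delgado 2, Ibarra 2, Petrov 2, Johansson 1, Mendoza 1 — all ≤ 2.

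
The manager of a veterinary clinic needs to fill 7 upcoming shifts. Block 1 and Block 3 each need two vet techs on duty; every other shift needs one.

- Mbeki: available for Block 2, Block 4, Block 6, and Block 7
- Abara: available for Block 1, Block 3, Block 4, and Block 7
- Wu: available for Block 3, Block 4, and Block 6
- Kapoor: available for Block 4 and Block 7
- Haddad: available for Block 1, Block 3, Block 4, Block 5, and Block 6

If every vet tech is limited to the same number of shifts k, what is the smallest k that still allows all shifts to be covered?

With 5 vet techs and 9 worker-slots to fill, someone must work at least ⌈9/5⌉ = 2 shifts, so k ≥ 2.
k = 2 works: Block 1→Abara+Haddad, Block 2→Mbeki, Block 3→Abara+Wu, Block 4→Wu, Block 5→Haddad, Block 6→Mbeki, Block 7→Kapoor.
Loads: Mbeki 2, Abara 2, Wu 2, Kapoor 1, Haddad 2 — all ≤ 2.

2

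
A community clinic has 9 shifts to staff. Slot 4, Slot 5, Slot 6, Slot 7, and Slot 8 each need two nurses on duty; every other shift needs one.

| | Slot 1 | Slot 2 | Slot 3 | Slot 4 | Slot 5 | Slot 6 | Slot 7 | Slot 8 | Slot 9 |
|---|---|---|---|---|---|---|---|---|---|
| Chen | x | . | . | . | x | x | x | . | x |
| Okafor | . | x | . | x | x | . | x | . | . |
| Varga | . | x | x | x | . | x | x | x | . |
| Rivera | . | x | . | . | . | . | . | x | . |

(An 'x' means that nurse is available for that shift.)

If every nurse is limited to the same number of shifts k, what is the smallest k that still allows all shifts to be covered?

With 4 nurses and 14 worker-slots to fill, someone must work at least ⌈14/4⌉ = 4 shifts, so k ≥ 4.
k = 4 is infeasible (exhaustive check).
k = 5 works: Slot 1→Chen, Slot 2→Okafor, Slot 3→Varga, Slot 4→Okafor+Varga, Slot 5→Chen+Okafor, Slot 6→Chen+Varga, Slot 7→Chen+Okafor, Slot 8→Varga+Rivera, Slot 9→Chen.
Loads: Chen 5, Okafor 4, Varga 4, Rivera 1 — all ≤ 5.

5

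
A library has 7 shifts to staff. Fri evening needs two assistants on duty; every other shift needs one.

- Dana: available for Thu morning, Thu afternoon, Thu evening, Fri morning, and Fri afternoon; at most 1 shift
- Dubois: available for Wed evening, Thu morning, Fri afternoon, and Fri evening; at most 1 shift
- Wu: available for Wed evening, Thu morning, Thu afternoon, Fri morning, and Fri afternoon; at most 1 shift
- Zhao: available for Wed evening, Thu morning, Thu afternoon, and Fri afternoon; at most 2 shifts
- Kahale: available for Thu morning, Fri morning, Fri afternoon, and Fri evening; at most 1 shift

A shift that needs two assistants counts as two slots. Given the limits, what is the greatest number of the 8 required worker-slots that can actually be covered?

Total capacity across all assistants is 1+1+1+2+1 = 6, and 8 slots are needed, so at most 6 can be filled.
An assignment achieving 6: Wed evening→Wu, Thu morning→Zhao, Thu afternoon→Zhao, Thu evening→Dana, Fri evening→Dubois+Kahale.
Loads: Dana 1/1, Dubois 1/1, Wu 1/1, Zhao 2/2, Kahale 1/1.

6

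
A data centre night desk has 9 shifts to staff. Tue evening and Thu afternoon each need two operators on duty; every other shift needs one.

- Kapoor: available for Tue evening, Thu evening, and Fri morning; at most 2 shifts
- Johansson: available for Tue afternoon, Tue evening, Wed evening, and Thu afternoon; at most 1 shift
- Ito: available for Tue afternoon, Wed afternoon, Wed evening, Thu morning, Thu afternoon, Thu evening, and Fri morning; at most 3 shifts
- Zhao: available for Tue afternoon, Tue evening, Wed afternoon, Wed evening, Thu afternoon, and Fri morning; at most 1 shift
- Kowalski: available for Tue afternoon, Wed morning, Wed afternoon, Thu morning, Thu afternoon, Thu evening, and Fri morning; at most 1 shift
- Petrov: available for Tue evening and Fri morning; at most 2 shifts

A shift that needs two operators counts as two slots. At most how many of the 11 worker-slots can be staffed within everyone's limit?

Total capacity across all operators is 2+1+3+1+1+2 = 10, and 11 slots are needed, so at most 10 can be filled.
An assignment achieving 10: Tue afternoon→Ito, Tue evening→Kapoor+Petrov, Wed morning→Kowalski, Wed afternoon→Ito, Wed evening→Johansson, Thu morning→Ito, Thu afternoon→Zhao, Thu evening→Kapoor, Fri morning→Petrov.
Loads: Kapoor 2/2, Johansson 1/1, Ito 3/3, Zhao 1/1, Kowalski 1/1, Petrov 2/2.

10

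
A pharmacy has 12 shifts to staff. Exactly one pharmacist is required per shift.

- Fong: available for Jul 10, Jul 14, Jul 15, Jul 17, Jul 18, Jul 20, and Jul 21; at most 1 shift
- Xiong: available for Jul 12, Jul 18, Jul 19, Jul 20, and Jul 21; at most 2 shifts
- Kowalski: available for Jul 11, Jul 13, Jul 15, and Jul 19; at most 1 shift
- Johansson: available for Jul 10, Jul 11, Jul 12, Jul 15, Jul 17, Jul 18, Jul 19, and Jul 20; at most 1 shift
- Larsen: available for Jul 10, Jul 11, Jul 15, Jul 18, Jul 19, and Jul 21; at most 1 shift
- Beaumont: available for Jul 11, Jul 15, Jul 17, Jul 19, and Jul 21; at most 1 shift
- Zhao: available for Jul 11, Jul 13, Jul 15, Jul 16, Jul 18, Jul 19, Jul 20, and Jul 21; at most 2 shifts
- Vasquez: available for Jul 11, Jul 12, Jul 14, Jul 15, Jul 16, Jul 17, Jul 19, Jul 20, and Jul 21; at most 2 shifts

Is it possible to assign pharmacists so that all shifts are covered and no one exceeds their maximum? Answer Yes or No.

No

Total capacity is 1+2+1+1+1+1+2+2 = 11 but 12 worker-slots are needed — infeasible.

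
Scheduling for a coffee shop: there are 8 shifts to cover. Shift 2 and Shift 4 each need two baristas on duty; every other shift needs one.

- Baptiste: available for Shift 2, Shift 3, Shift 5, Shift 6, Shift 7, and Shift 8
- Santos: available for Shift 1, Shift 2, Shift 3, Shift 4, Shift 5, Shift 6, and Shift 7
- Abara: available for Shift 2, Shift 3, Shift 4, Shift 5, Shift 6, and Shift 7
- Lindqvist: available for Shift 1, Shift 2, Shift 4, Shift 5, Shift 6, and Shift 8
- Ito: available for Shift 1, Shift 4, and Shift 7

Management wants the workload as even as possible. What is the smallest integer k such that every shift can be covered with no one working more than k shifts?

With 5 baristas and 10 worker-slots to fill, someone must work at least ⌈10/5⌉ = 2 shifts, so k ≥ 2.
k = 2 works: Shift 1→Santos, Shift 2→Abara+Lindqvist, Shift 3→Baptiste, Shift 4→Lindqvist+Ito, Shift 5→Santos, Shift 6→Abara, Shift 7→Ito, Shift 8→Baptiste.
Loads: Baptiste 2, Santos 2, Abara 2, Lindqvist 2, Ito 2 — all ≤ 2.

2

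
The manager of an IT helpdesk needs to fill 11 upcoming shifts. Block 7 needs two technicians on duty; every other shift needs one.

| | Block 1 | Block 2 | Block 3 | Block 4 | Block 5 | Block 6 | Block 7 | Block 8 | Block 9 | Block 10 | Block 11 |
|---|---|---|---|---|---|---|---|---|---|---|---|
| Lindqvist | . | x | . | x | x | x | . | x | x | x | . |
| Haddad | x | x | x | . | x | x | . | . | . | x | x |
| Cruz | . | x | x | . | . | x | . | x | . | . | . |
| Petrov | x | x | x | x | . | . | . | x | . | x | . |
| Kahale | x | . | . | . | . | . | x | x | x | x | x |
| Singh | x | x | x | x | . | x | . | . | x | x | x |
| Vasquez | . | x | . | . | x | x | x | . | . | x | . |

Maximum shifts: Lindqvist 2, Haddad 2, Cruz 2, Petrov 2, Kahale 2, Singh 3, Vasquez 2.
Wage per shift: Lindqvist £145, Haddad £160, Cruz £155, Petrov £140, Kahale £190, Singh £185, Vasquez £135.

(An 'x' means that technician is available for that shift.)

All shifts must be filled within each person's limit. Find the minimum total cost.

Block 7 can only be covered by Kahale and Vasquez, so that assignment is forced.
Picking the cheapest available technician for each shift independently would cost £1730, but that ignores the shift limits.
An optimal schedule: Block 1→Petrov, Block 2→Haddad, Block 3→Cruz, Block 4→Petrov, Block 5→Vasquez, Block 6→Cruz, Block 7→Vasquez+Kahale, Block 8→Lindqvist, Block 9→Lindqvist, Block 10→Singh, Block 11→Haddad.
Total: 140 + 160 + 155 + 140 + 135 + 155 + 135 + 190 + 145 + 145 + 185 + 160 = £1845.

£1845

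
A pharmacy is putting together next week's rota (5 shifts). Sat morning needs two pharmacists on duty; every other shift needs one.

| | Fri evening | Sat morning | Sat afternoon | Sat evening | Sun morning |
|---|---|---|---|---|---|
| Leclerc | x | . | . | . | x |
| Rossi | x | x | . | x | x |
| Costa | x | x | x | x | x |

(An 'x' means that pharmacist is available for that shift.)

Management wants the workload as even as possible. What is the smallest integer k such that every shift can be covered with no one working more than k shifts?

With 3 pharmacists and 6 worker-slots to fill, someone must work at least ⌈6/3⌉ = 2 shifts, so k ≥ 2.
k = 2 works: Fri evening→Leclerc, Sat morning→Rossi+Costa, Sat afternoon→Costa, Sat evening→Rossi, Sun morning→Leclerc.
Loads: Leclerc 2, Rossi 2, Costa 2 — all ≤ 2.

2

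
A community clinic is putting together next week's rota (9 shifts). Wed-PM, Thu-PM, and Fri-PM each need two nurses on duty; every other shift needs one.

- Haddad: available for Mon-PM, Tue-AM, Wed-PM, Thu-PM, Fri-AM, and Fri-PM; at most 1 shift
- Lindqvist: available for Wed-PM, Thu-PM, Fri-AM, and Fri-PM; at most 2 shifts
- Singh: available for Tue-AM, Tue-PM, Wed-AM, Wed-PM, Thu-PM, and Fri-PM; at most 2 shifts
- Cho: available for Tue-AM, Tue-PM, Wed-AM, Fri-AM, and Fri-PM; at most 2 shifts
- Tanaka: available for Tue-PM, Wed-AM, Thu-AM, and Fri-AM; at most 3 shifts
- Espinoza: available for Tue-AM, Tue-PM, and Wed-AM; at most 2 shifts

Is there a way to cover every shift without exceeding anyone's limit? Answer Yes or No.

No

Total capacity is 12 and 12 slots are needed, so capacity alone doesn't rule it out.
Shifts {Mon-PM, Wed-PM, Thu-PM, Fri-PM} need 7 worker-slots in total, but the nurses available for any of those shifts (Haddad, Lindqvist, Singh, and Cho) can supply at most 6 among them. So no valid schedule exists.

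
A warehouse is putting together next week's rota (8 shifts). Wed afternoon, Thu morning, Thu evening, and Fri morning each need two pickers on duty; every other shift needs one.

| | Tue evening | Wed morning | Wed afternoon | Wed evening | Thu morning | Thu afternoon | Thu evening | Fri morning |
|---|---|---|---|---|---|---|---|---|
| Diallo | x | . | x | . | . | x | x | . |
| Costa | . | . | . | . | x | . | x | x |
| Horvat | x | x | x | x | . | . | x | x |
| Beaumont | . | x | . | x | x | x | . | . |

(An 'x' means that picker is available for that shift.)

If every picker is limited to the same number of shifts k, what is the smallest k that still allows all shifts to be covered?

3

With 4 pickers and 12 worker-slots to fill, someone must work at least ⌈12/4⌉ = 3 shifts, so k ≥ 3.
k = 3 works: Tue evening→Diallo, Wed morning→Horvat, Wed afternoon→Diallo+Horvat, Wed evening→Beaumont, Thu morning→Costa+Beaumont, Thu afternoon→Beaumont, Thu evening→Diallo+Costa, Fri morning→Costa+Horvat.
Loads: Diallo 3, Costa 3, Horvat 3, Beaumont 3 — all ≤ 3.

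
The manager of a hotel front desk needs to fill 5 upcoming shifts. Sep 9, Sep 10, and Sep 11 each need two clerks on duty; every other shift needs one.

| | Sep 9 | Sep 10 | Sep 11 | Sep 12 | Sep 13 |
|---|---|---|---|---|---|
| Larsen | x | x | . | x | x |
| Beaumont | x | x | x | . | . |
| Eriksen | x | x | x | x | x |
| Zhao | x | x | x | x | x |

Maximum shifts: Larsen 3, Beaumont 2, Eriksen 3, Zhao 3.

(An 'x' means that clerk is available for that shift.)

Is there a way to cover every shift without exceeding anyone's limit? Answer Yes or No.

Yes

One valid schedule: Sep 9→Larsen+Beaumont, Sep 10→Eriksen+Zhao, Sep 11→Beaumont+Eriksen, Sep 12→Larsen, Sep 13→Larsen.
Loads: Larsen 3/3, Beaumont 2/2, Eriksen 2/3, Zhao 1/3 — all within limits.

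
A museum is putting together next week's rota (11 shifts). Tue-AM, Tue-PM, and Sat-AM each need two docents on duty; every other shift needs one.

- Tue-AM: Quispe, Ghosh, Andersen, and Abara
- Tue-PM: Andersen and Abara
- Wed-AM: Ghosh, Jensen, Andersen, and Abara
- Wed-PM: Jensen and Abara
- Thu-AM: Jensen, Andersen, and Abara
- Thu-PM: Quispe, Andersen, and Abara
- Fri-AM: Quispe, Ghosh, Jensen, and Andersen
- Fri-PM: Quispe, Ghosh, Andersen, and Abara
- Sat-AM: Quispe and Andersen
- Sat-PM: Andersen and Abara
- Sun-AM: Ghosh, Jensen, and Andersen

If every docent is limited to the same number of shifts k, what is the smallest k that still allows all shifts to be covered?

With 5 docents and 14 worker-slots to fill, someone must work at least ⌈14/5⌉ = 3 shifts, so k ≥ 3.
k = 3 works: Tue-AM→Ghosh+Abara, Tue-PM→Andersen+Abara, Wed-AM→Ghosh, Wed-PM→Jensen, Thu-AM→Jensen, Thu-PM→Quispe, Fri-AM→Quispe, Fri-PM→Abara, Sat-AM→Quispe+Andersen, Sat-PM→Andersen, Sun-AM→Ghosh.
Loads: Quispe 3, Ghosh 3, Jensen 2, Andersen 3, Abara 3 — all ≤ 3.

3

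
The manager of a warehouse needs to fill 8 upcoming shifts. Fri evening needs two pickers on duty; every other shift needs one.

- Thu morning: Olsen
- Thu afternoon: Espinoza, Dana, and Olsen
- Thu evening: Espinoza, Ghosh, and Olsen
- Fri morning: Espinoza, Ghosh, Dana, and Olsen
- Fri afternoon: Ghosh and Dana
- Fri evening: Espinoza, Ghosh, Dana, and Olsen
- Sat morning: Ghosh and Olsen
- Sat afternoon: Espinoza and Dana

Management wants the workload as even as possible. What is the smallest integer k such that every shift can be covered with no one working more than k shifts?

With 4 pickers and 9 worker-slots to fill, someone must work at least ⌈9/4⌉ = 3 shifts, so k ≥ 3.
k = 3 works: Thu morning→Olsen, Thu afternoon→Espinoza, Thu evening→Espinoza, Fri morning→Ghosh, Fri afternoon→Ghosh, Fri evening→Dana+Olsen, Sat morning→Ghosh, Sat afternoon→Espinoza.
Loads: Espinoza 3, Ghosh 3, Dana 1, Olsen 2 — all ≤ 3.

3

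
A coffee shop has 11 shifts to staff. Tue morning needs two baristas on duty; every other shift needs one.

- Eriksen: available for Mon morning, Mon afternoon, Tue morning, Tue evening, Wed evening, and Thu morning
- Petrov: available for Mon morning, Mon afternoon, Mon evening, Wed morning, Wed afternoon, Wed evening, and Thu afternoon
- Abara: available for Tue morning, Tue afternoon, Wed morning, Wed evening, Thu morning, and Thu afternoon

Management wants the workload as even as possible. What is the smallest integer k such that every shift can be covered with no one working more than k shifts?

With 3 baristas and 12 worker-slots to fill, someone must work at least ⌈12/3⌉ = 4 shifts, so k ≥ 4.
k = 4 works: Mon morning→Eriksen, Mon afternoon→Eriksen, Mon evening→Petrov, Tue morning→Eriksen+Abara, Tue afternoon→Abara, Tue evening→Eriksen, Wed morning→Petrov, Wed afternoon→Petrov, Wed evening→Abara, Thu morning→Abara, Thu afternoon→Petrov.
Loads: Eriksen 4, Petrov 4, Abara 4 — all ≤ 4.

4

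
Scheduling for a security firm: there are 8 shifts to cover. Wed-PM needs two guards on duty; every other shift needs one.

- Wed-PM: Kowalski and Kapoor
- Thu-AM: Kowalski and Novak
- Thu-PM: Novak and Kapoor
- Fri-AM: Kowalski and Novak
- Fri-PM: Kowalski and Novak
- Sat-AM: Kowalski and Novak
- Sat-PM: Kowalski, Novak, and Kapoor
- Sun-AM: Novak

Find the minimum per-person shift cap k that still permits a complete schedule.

With 3 guards and 9 worker-slots to fill, someone must work at least ⌈9/3⌉ = 3 shifts, so k ≥ 3.
k = 3 works: Wed-PM→Kowalski+Kapoor, Thu-AM→Kowalski, Thu-PM→Kapoor, Fri-AM→Kowalski, Fri-PM→Novak, Sat-AM→Novak, Sat-PM→Kapoor, Sun-AM→Novak.
Loads: Kowalski 3, Novak 3, Kapoor 3 — all ≤ 3.

3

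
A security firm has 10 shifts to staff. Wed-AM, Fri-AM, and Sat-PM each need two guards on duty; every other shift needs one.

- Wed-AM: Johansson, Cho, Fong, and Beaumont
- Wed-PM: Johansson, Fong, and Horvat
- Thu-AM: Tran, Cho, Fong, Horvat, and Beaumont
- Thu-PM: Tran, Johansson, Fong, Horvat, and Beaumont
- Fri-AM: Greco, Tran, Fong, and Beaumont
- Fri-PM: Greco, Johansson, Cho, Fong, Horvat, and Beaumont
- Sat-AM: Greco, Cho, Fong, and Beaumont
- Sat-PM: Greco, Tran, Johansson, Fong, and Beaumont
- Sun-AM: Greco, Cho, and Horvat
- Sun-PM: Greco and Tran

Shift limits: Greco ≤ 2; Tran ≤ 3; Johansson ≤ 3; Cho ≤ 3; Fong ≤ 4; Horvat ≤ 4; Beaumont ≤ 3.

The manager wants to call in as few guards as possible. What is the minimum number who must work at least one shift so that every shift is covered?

4

13 slots to fill and no one can take more than 4, so at least ⌈13/4⌉ = 4 guards are needed.
Greco, Johansson, Fong, and Horvat alone can cover everything: Wed-AM→Johansson+Fong, Wed-PM→Johansson, Thu-AM→Horvat, Thu-PM→Horvat, Fri-AM→Greco+Fong, Fri-PM→Horvat, Sat-AM→Fong, Sat-PM→Johansson+Fong, Sun-AM→Horvat, Sun-PM→Greco.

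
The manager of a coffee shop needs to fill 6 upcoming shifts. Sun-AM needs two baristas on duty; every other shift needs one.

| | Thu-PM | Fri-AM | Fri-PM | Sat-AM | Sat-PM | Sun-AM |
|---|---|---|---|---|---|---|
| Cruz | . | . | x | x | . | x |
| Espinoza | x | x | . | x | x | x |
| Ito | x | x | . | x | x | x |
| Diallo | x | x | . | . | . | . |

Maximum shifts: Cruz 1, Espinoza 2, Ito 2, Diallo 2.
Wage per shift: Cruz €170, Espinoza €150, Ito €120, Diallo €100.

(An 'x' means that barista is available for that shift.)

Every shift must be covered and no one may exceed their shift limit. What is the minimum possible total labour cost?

€910

Fri-PM can only be covered by Cruz, so that assignment is forced.
Picking the cheapest available barista for each shift independently would cost €880, but that ignores the shift limits.
An optimal schedule: Thu-PM→Diallo, Fri-AM→Diallo, Fri-PM→Cruz, Sat-AM→Ito, Sat-PM→Espinoza, Sun-AM→Espinoza+Ito.
Total: 100 + 100 + 170 + 120 + 150 + 150 + 120 = €910.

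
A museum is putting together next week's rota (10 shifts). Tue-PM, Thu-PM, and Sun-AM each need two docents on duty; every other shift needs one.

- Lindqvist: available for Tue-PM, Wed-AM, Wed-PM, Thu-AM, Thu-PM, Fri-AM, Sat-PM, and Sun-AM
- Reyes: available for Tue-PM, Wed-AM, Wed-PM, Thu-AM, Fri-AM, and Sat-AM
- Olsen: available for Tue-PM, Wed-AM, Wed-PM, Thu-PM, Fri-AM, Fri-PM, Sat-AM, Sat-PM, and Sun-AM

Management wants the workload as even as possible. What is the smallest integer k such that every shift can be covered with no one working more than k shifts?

5

With 3 docents and 13 worker-slots to fill, someone must work at least ⌈13/3⌉ = 5 shifts, so k ≥ 5.
k = 5 works: Tue-PM→Lindqvist+Reyes, Wed-AM→Reyes, Wed-PM→Reyes, Thu-AM→Lindqvist, Thu-PM→Lindqvist+Olsen, Fri-AM→Reyes, Fri-PM→Olsen, Sat-AM→Reyes, Sat-PM→Lindqvist, Sun-AM→Lindqvist+Olsen.
Loads: Lindqvist 5, Reyes 5, Olsen 3 — all ≤ 5.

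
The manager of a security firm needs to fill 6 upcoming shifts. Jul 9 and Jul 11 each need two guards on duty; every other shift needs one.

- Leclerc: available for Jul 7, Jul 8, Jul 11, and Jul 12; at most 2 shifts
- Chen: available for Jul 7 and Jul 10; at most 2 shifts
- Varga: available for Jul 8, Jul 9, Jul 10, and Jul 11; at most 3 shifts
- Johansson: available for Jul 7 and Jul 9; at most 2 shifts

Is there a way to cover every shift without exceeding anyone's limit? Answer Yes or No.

Yes

Jul 9 can only be covered by Varga and Johansson, so that assignment is forced.
Jul 11 can only be covered by Leclerc and Varga, so that assignment is forced.
Jul 12 can only be covered by Leclerc, so that assignment is forced.
One valid schedule: Jul 7→Chen, Jul 8→Varga, Jul 9→Varga+Johansson, Jul 10→Chen, Jul 11→Leclerc+Varga, Jul 12→Leclerc.
Loads: Leclerc 2/2, Chen 2/2, Varga 3/3, Johansson 1/2 — all within limits.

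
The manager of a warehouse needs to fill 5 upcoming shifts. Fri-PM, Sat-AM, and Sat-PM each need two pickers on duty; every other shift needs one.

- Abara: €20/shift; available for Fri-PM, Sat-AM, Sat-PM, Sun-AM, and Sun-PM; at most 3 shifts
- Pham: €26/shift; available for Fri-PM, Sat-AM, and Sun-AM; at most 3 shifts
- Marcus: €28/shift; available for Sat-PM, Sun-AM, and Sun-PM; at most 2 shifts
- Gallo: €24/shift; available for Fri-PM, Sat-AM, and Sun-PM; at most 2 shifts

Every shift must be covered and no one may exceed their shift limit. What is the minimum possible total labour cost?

Sat-PM can only be covered by Abara and Marcus, so that assignment is forced.
Picking the cheapest available picker for each shift independently would cost €176, but that ignores the shift limits.
An optimal schedule: Fri-PM→Abara+Gallo, Sat-AM→Abara+Pham, Sat-PM→Abara+Marcus, Sun-AM→Pham, Sun-PM→Gallo.
Total: 20 + 24 + 20 + 26 + 20 + 28 + 26 + 24 = €188.

€188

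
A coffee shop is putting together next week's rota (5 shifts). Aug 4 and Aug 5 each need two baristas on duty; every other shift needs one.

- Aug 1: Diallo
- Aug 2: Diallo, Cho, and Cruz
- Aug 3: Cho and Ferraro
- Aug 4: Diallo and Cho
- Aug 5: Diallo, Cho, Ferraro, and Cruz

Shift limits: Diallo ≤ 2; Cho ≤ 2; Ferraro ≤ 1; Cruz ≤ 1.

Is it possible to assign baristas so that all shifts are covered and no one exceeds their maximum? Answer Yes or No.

Shifts {Aug 1, Aug 2, Aug 3, Aug 4, Aug 5} need 7 worker-slots in total, but the baristas available for any of those shifts (Diallo, Cho, Ferraro, and Cruz) can supply at most 6 among them. So no valid schedule exists.

No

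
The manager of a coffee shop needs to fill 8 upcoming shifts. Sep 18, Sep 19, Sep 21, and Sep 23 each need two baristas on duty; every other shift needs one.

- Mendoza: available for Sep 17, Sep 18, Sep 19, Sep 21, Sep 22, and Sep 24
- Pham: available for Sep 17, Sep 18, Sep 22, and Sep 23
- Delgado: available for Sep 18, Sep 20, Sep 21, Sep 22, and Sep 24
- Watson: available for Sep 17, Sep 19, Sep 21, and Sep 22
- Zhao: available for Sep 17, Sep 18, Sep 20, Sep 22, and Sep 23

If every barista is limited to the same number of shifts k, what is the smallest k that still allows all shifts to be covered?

3

With 5 baristas and 12 worker-slots to fill, someone must work at least ⌈12/5⌉ = 3 shifts, so k ≥ 3.
k = 3 works: Sep 17→Pham, Sep 18→Delgado+Zhao, Sep 19→Mendoza+Watson, Sep 20→Delgado, Sep 21→Mendoza+Delgado, Sep 22→Pham, Sep 23→Pham+Zhao, Sep 24→Mendoza.
Loads: Mendoza 3, Pham 3, Delgado 3, Watson 1, Zhao 2 — all ≤ 3.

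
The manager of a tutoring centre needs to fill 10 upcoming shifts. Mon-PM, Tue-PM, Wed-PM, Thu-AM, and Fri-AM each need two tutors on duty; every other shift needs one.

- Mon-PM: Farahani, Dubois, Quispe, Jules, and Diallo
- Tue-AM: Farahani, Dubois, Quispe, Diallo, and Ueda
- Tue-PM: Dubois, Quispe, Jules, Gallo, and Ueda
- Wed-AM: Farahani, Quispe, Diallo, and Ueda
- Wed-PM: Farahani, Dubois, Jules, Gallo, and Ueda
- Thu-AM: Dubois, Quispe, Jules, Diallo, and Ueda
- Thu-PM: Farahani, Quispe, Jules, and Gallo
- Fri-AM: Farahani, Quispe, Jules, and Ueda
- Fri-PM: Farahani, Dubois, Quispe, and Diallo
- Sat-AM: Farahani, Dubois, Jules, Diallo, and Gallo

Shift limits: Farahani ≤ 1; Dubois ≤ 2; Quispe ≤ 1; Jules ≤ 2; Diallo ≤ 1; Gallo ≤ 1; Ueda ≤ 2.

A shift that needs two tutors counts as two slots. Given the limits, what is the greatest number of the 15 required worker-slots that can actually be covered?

Total capacity across all tutors is 1+2+1+2+1+1+2 = 10, and 15 slots are needed, so at most 10 can be filled.
An assignment achieving 10: Mon-PM→Dubois+Jules, Tue-AM→Diallo, Tue-PM→Gallo+Ueda, Wed-AM→Farahani, Thu-PM→Quispe, Fri-AM→Jules+Ueda, Fri-PM→Dubois.
Loads: Farahani 1/1, Dubois 2/2, Quispe 1/1, Jules 2/2, Diallo 1/1, Gallo 1/1, Ueda 2/2.

10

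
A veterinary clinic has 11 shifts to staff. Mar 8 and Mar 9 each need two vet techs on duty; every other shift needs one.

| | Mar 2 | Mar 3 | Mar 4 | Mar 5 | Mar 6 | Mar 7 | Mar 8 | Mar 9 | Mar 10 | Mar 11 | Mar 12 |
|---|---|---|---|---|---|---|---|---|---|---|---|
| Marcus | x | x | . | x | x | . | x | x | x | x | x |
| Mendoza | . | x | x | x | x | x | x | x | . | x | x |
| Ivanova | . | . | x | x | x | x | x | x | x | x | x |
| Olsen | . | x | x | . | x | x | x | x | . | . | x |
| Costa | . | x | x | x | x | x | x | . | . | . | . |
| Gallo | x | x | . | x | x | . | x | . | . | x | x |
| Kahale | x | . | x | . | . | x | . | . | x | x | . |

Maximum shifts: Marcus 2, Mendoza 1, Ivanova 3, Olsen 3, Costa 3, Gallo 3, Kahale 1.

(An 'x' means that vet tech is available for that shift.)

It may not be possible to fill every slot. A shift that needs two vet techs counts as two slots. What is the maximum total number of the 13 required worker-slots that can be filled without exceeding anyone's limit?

13

Total capacity across all vet techs is 2+1+3+3+3+3+1 = 16, and 13 slots are needed, so at most 13 can be filled.
An assignment achieving 13: Mar 2→Marcus, Mar 3→Olsen, Mar 4→Ivanova, Mar 5→Ivanova, Mar 6→Costa, Mar 7→Olsen, Mar 8→Costa+Gallo, Mar 9→Mendoza+Ivanova, Mar 10→Marcus, Mar 11→Gallo, Mar 12→Olsen.
Loads: Marcus 2/2, Mendoza 1/1, Ivanova 3/3, Olsen 3/3, Costa 2/3, Gallo 2/3, Kahale 0/1.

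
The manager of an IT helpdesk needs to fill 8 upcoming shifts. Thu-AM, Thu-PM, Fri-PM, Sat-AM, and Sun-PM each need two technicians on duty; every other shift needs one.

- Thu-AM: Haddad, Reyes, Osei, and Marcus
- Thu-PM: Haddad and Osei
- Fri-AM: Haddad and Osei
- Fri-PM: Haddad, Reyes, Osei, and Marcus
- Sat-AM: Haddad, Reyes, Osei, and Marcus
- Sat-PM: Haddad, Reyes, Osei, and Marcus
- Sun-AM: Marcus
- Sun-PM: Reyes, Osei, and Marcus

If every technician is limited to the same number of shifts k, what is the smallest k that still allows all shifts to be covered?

With 4 technicians and 13 worker-slots to fill, someone must work at least ⌈13/4⌉ = 4 shifts, so k ≥ 4.
k = 4 works: Thu-AM→Haddad+Reyes, Thu-PM→Haddad+Osei, Fri-AM→Haddad, Fri-PM→Reyes+Osei, Sat-AM→Reyes+Osei, Sat-PM→Haddad, Sun-AM→Marcus, Sun-PM→Reyes+Osei.
Loads: Haddad 4, Reyes 4, Osei 4, Marcus 1 — all ≤ 4.

4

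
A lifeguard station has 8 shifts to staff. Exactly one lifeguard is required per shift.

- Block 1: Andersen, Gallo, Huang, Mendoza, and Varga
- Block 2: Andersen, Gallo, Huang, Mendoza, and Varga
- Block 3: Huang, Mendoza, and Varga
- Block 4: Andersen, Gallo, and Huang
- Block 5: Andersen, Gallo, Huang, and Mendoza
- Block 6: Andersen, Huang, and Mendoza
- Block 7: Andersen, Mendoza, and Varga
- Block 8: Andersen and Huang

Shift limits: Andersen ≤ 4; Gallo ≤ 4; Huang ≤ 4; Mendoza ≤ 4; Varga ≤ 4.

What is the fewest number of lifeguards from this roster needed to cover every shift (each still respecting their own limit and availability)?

2

8 slots to fill and no one can take more than 4, so at least ⌈8/4⌉ = 2 lifeguards are needed.
Andersen and Huang alone can cover everything: Block 1→Andersen, Block 2→Andersen, Block 3→Huang, Block 4→Andersen, Block 5→Huang, Block 6→Huang, Block 7→Andersen, Block 8→Huang.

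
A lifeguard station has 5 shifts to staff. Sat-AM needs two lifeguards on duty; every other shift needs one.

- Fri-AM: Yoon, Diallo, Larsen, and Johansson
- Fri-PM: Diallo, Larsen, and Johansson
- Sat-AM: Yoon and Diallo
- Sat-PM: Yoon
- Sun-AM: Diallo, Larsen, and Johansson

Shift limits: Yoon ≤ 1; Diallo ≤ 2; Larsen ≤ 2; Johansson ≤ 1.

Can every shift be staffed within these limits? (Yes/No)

Total capacity is 6 and 6 slots are needed, so capacity alone doesn't rule it out.
Shifts {Sat-AM, Sat-PM} need 3 worker-slots in total, but the lifeguards available for any of those shifts (Yoon and Diallo) can supply at most 2 among them. So no valid schedule exists.

No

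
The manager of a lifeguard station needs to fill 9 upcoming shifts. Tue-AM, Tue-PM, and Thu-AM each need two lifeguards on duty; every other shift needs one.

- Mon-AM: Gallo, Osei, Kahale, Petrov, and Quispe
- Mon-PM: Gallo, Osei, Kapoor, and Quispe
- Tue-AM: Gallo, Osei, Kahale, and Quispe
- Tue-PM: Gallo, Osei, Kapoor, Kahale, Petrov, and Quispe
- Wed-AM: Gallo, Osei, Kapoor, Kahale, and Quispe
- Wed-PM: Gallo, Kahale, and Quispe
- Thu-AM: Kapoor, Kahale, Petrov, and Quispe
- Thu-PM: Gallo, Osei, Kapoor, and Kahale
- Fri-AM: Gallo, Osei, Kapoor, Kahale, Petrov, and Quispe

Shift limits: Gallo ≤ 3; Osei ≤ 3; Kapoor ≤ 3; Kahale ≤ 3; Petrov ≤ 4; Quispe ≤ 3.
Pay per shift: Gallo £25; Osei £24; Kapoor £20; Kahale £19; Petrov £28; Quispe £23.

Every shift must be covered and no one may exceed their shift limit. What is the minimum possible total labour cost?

Picking the cheapest available lifeguard for each shift independently would cost £235, but that ignores the shift limits.
An optimal schedule: Mon-AM→Kahale, Mon-PM→Kapoor, Tue-AM→Quispe+Osei, Tue-PM→Quispe+Osei, Wed-AM→Kapoor, Wed-PM→Kahale, Thu-AM→Kapoor+Quispe, Thu-PM→Kahale, Fri-AM→Osei.
Total: 19 + 20 + 23 + 24 + 23 + 24 + 20 + 19 + 20 + 23 + 19 + 24 = £258.

£258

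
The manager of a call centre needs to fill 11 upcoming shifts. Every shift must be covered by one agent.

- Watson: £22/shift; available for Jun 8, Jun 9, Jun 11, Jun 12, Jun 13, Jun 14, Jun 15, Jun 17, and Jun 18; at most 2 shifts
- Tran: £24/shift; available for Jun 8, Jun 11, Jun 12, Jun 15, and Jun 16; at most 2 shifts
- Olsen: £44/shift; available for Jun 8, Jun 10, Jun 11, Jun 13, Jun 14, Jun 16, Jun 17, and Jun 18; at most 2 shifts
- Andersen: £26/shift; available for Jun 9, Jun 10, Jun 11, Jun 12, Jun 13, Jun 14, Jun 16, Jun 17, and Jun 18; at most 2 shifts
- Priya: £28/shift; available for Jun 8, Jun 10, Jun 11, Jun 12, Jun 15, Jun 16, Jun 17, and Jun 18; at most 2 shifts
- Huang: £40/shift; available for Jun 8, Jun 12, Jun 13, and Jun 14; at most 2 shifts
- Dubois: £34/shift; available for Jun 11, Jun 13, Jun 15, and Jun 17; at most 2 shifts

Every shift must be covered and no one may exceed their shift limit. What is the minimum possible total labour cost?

Picking the cheapest available agent for each shift independently would cost £248, but that ignores the shift limits.
An optimal schedule: Jun 8→Priya, Jun 9→Watson, Jun 10→Andersen, Jun 11→Dubois, Jun 12→Priya, Jun 13→Huang, Jun 14→Watson, Jun 15→Tran, Jun 16→Tran, Jun 17→Dubois, Jun 18→Andersen.
Total: 28 + 22 + 26 + 34 + 28 + 40 + 22 + 24 + 24 + 34 + 26 = £308.

£308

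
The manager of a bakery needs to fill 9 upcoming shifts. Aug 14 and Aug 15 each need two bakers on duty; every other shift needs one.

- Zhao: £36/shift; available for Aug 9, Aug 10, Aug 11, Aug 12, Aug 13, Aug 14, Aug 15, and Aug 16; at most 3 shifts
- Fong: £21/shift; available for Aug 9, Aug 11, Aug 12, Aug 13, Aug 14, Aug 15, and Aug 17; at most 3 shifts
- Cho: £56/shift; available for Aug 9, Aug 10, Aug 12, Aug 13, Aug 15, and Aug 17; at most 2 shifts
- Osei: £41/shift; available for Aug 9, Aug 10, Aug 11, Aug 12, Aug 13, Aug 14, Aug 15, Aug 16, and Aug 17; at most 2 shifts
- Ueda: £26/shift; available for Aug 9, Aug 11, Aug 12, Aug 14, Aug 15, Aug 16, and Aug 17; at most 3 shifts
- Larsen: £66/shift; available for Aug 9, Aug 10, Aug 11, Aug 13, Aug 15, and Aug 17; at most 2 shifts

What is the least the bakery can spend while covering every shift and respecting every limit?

Picking the cheapest available baker for each shift independently would cost £261, but that ignores the shift limits.
An optimal schedule: Aug 9→Ueda, Aug 10→Zhao, Aug 11→Fong, Aug 12→Fong, Aug 13→Fong, Aug 14→Zhao+Osei, Aug 15→Zhao+Osei, Aug 16→Ueda, Aug 17→Ueda.
Total: 26 + 36 + 21 + 21 + 21 + 36 + 41 + 36 + 41 + 26 + 26 = £331.

£331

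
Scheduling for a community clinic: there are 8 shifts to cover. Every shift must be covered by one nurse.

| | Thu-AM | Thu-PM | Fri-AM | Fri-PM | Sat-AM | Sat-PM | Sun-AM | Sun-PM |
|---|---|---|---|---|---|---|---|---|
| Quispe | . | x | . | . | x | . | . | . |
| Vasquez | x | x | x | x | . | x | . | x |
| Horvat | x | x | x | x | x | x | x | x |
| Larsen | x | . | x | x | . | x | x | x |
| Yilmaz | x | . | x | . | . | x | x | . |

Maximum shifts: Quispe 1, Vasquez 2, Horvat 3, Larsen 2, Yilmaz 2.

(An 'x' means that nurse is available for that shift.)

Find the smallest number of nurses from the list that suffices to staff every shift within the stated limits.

8 slots to fill and no one can take more than 3, so at least ⌈8/3⌉ = 3 nurses are needed.
Any 3 nurses together have capacity at most 3+2+2 = 7 < 8 slots, so 3 can never suffice.
Quispe, Vasquez, Horvat, and Larsen alone can cover everything: Thu-AM→Vasquez, Thu-PM→Vasquez, Fri-AM→Horvat, Fri-PM→Horvat, Sat-AM→Quispe, Sat-PM→Larsen, Sun-AM→Horvat, Sun-PM→Larsen.

4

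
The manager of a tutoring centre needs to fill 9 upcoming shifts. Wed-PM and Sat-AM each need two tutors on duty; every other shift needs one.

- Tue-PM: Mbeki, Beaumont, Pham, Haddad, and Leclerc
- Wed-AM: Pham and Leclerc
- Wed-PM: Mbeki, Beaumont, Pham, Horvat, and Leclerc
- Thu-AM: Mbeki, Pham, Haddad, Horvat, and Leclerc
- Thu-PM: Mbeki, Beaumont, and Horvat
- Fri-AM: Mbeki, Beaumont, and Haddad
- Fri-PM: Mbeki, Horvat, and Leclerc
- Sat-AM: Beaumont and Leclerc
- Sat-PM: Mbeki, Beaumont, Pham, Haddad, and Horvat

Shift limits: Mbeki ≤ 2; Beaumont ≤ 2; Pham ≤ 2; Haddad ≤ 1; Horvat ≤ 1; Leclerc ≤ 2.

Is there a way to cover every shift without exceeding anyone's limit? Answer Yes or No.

No

Total capacity is 2+2+2+1+1+2 = 10 but 11 worker-slots are needed — infeasible.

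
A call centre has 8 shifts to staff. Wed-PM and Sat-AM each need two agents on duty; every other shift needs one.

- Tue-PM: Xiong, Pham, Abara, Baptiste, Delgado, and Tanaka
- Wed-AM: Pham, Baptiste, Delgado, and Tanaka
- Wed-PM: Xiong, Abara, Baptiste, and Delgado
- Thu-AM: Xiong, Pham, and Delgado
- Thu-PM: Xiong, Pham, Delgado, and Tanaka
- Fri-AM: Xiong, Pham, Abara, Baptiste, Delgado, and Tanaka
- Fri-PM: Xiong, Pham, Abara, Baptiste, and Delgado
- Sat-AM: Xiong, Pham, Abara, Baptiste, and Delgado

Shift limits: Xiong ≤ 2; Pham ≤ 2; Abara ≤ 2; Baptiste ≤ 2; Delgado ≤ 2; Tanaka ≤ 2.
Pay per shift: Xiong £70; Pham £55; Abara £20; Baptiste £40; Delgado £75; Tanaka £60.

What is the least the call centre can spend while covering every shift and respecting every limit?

Picking the cheapest available agent for each shift independently would cost £330, but that ignores the shift limits.
An optimal schedule: Tue-PM→Tanaka, Wed-AM→Baptiste, Wed-PM→Abara+Xiong, Thu-AM→Pham, Thu-PM→Pham, Fri-AM→Tanaka, Fri-PM→Abara, Sat-AM→Baptiste+Xiong.
Total: 60 + 40 + 20 + 70 + 55 + 55 + 60 + 20 + 40 + 70 = £490.

£490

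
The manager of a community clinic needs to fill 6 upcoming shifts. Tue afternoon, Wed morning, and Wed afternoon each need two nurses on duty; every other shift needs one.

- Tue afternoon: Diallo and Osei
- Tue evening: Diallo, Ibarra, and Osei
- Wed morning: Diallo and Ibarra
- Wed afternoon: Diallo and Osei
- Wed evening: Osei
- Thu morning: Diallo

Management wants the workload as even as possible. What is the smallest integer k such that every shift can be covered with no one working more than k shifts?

4

With 3 nurses and 9 worker-slots to fill, someone must work at least ⌈9/3⌉ = 3 shifts, so k ≥ 3.
k = 3 fails: Shifts {Tue afternoon, Wed morning, Wed afternoon, Thu morning} need 7 worker-slots in total, but the nurses available for any of those shifts (Diallo, Ibarra, and Osei) can supply at most 6 among them. So no valid schedule exists.
k = 4 works: Tue afternoon→Diallo+Osei, Tue evening→Ibarra, Wed morning→Diallo+Ibarra, Wed afternoon→Diallo+Osei, Wed evening→Osei, Thu morning→Diallo.
Loads: Diallo 4, Ibarra 2, Osei 3 — all ≤ 4.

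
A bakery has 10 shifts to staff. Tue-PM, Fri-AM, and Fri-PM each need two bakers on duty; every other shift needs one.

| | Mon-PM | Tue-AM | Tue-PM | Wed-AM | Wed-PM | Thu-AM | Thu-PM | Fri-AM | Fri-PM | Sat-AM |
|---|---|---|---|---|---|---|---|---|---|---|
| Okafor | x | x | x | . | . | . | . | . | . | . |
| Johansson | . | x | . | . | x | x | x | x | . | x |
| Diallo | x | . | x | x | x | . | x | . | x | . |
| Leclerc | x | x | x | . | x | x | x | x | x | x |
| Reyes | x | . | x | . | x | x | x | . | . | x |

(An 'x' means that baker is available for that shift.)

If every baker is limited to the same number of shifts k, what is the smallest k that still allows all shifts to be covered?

3

With 5 bakers and 13 worker-slots to fill, someone must work at least ⌈13/5⌉ = 3 shifts, so k ≥ 3.
k = 3 works: Mon-PM→Okafor, Tue-AM→Okafor, Tue-PM→Okafor+Reyes, Wed-AM→Diallo, Wed-PM→Diallo, Thu-AM→Johansson, Thu-PM→Leclerc, Fri-AM→Johansson+Leclerc, Fri-PM→Diallo+Leclerc, Sat-AM→Johansson.
Loads: Okafor 3, Johansson 3, Diallo 3, Leclerc 3, Reyes 1 — all ≤ 3.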